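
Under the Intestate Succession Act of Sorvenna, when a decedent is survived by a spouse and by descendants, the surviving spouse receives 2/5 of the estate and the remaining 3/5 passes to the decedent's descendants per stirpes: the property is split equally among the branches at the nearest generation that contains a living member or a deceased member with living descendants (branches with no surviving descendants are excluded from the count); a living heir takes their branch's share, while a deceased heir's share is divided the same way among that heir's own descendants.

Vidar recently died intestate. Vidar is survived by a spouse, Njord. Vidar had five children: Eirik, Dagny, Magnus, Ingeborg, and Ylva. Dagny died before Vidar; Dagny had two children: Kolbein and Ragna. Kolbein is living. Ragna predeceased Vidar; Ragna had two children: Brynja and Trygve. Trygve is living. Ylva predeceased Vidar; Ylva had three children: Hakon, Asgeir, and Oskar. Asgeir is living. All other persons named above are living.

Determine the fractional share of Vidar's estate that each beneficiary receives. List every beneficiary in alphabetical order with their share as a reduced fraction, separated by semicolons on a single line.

Asgeir 1/25; Brynja 3/100; Eirik 3/25; Hakon 1/25; Ingeborg 3/25; Kolbein 3/50; Magnus 3/25; Njord 2/5; Oskar 1/25; Trygve 3/100

Njord, as surviving spouse, takes 2/5.
The remaining 3/5 passes to Vidar's descendants per stirpes.
The 3/5 is divided into 5 equal shares of 3/25 among Eirik, Dagny, Magnus, Ingeborg, Ylva.
Eirik is living and takes 3/25.
Dagny predeceased; the 3/25 allotted to Dagny's branch passes to Dagny's issue by representation.
The 3/25 is divided into 2 equal shares of 3/50 among Kolbein, Ragna.
Kolbein is living and takes 3/50.
Ragna predeceased; the 3/50 allotted to Ragna's branch passes to Ragna's issue by representation.
The 3/50 is divided into 2 equal shares of 3/100 among Brynja, Trygve.
Brynja is living and takes 3/100.
Trygve is living and takes 3/100.
Magnus is living and takes 3/25.
Ingeborg is living and takes 3/25.
Ylva predeceased; the 3/25 allotted to Ylva's branch passes to Ylva's issue by representation.
The 3/25 is divided into 3 equal shares of 1/25 among Hakon, Asgeir, Oskar.
Hakon is living and takes 1/25.
Asgeir is living and takes 1/25.
Oskar is living and takes 1/25.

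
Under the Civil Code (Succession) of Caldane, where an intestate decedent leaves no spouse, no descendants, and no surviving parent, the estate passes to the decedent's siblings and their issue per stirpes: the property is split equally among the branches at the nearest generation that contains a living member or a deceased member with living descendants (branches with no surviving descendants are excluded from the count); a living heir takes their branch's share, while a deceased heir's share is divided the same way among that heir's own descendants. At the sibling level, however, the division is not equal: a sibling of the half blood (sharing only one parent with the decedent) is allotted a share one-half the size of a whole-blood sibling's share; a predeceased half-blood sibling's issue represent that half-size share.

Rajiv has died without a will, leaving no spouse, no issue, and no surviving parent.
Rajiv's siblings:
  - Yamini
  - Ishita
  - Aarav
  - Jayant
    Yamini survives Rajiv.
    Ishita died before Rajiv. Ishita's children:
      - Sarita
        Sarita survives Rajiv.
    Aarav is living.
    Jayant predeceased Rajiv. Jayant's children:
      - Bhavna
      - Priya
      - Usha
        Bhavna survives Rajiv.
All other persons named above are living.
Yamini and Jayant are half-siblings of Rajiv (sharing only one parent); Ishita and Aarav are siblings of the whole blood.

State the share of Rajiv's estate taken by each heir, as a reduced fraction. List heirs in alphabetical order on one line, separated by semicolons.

Aarav 1/3; Bhavna 1/18; Priya 1/18; Sarita 1/3; Usha 1/18; Yamini 1/6

No spouse, descendants, or parent survives, so the estate passes to Rajiv's siblings per stirpes.
Half-blood siblings count for one-half the weight of whole-blood siblings at the initial division.
Dividing 1 in proportion to weights (total weight 3): Yamini (weight 1/2) → 1/6; Ishita (weight 1) → 1/3; Aarav (weight 1) → 1/3; Jayant (weight 1/2) → 1/6.
Yamini is living and takes 1/6.
Ishita predeceased; the 1/3 allotted to Ishita's branch passes to Ishita's issue by representation.
Sarita is the sole taker at this level and receives the full 1/3.
Aarav is living and takes 1/3.
Jayant predeceased; the 1/6 allotted to Jayant's branch passes to Jayant's issue by representation.
The 1/6 is divided into 3 equal shares of 1/18 among Bhavna, Priya, Usha.
Bhavna is living and takes 1/18.
Priya is living and takes 1/18.
Usha is living and takes 1/18.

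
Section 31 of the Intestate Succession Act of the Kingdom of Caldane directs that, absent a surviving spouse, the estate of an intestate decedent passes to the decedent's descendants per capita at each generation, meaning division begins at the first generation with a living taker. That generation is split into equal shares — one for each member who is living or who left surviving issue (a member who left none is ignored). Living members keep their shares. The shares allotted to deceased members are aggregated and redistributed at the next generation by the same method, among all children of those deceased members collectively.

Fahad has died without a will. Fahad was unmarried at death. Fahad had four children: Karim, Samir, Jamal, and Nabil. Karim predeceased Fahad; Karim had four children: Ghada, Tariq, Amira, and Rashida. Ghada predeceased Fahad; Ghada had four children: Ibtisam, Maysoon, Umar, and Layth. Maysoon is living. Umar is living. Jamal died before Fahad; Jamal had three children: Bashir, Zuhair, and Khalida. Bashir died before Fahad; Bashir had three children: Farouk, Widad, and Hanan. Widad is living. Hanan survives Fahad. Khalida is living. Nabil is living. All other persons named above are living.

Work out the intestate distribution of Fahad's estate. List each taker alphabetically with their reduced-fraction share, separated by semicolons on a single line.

There is no surviving spouse, so the entire estate passes to Fahad's descendants per capita at each generation.
At generation 1 (Karim, Samir, Jamal, Nabil) there are 4 shares of (1)/4 = 1/4 each.
Living: Samir and Nabil — each takes 1/4.
Deceased: Karim and Jamal. Their combined 1/2 is pooled and carried to generation 2.
At generation 2 (Ghada, Tariq, Amira, Rashida, Bashir, Zuhair, Khalida) there are 7 shares of (1/2)/7 = 1/14 each.
Living: Tariq, Amira, Rashida, Zuhair, and Khalida — each takes 1/14.
Deceased: Ghada and Bashir. Their combined 1/7 is pooled and carried to generation 3.
At generation 3 (Ibtisam, Maysoon, Umar, Layth, Farouk, Widad, Hanan) there are 7 shares of (1/7)/7 = 1/49 each.
Living: Ibtisam, Maysoon, Umar, Layth, Farouk, Widad, and Hanan — each takes 1/49.

Amira 1/14; Farouk 1/49; Hanan 1/49; Ibtisam 1/49; Khalida 1/14; Layth 1/49; Maysoon 1/49; Nabil 1/4; Rashida 1/14; Samir 1/4; Tariq 1/14; Umar 1/49; Widad 1/49; Zuhair 1/14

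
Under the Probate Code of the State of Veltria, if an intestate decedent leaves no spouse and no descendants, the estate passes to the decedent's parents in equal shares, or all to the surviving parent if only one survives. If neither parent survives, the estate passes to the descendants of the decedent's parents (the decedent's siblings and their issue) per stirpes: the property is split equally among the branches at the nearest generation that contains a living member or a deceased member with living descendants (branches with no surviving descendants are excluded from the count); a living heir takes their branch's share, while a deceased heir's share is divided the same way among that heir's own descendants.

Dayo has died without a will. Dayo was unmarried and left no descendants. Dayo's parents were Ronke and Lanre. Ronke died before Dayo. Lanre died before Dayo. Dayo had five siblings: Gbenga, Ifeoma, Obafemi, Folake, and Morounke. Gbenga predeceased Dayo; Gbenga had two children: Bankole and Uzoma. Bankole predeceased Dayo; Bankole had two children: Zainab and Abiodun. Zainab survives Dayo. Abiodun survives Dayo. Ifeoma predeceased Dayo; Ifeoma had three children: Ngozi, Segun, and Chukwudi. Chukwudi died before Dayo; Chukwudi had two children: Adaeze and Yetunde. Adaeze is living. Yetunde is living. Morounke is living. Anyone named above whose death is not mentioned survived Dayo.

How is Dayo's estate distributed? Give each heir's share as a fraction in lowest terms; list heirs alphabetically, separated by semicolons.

Neither parent survives and there are no descendants, so the estate passes to Dayo's siblings and their issue per stirpes.
The estate is divided into 5 equal shares of 1/5 among Gbenga, Ifeoma, Obafemi, Folake, Morounke.
Gbenga predeceased; the 1/5 allotted to Gbenga's branch passes to Gbenga's issue by representation.
The 1/5 is divided into 2 equal shares of 1/10 among Bankole, Uzoma.
Bankole predeceased; the 1/10 allotted to Bankole's branch passes to Bankole's issue by representation.
The 1/10 is divided into 2 equal shares of 1/20 among Zainab, Abiodun.
Zainab is living and takes 1/20.
Abiodun is living and takes 1/20.
Uzoma is living and takes 1/10.
Ifeoma predeceased; the 1/5 allotted to Ifeoma's branch passes to Ifeoma's issue by representation.
The 1/5 is divided into 3 equal shares of 1/15 among Ngozi, Segun, Chukwudi.
Ngozi is living and takes 1/15.
Segun is living and takes 1/15.
Chukwudi predeceased; the 1/15 allotted to Chukwudi's branch passes to Chukwudi's issue by representation.
The 1/15 is divided into 2 equal shares of 1/30 among Adaeze, Yetunde.
Adaeze is living and takes 1/30.
Yetunde is living and takes 1/30.
Obafemi is living and takes 1/5.
Folake is living and takes 1/5.
Morounke is living and takes 1/5.

Abiodun 1/20; Adaeze 1/30; Folake 1/5; Morounke 1/5; Ngozi 1/15; Obafemi 1/5; Segun 1/15; Uzoma 1/10; Yetunde 1/30; Zainab 1/20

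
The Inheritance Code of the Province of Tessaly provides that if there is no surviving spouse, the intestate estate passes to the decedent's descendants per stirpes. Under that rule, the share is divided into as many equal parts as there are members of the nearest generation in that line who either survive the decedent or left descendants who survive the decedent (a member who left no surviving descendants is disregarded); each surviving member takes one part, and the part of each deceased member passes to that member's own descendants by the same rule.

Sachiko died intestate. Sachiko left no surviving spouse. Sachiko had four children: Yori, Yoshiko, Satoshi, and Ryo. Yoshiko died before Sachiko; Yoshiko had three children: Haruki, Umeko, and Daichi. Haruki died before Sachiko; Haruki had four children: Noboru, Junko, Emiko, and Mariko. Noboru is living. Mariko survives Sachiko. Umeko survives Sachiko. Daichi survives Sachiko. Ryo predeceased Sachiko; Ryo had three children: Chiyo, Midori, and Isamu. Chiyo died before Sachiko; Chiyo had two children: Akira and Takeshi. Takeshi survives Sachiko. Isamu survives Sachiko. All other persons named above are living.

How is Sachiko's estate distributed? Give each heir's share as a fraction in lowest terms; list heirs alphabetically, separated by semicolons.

There is no surviving spouse, so the entire estate passes to Sachiko's descendants per stirpes.
The estate is divided into 4 equal shares of 1/4 among Yori, Yoshiko, Satoshi, Ryo.
Yori is living and takes 1/4.
Yoshiko predeceased; the 1/4 allotted to Yoshiko's branch passes to Yoshiko's issue by representation.
The 1/4 is divided into 3 equal shares of 1/12 among Haruki, Umeko, Daichi.
Haruki predeceased; the 1/12 allotted to Haruki's branch passes to Haruki's issue by representation.
The 1/12 is divided into 4 equal shares of 1/48 among Noboru, Junko, Emiko, Mariko.
Noboru is living and takes 1/48.
Junko is living and takes 1/48.
Emiko is living and takes 1/48.
Mariko is living and takes 1/48.
Umeko is living and takes 1/12.
Daichi is living and takes 1/12.
Satoshi is living and takes 1/4.
Ryo predeceased; the 1/4 allotted to Ryo's branch passes to Ryo's issue by representation.
The 1/4 is divided into 3 equal shares of 1/12 among Chiyo, Midori, Isamu.
Chiyo predeceased; the 1/12 allotted to Chiyo's branch passes to Chiyo's issue by representation.
The 1/12 is divided into 2 equal shares of 1/24 among Akira, Takeshi.
Akira is living and takes 1/24.
Takeshi is living and takes 1/24.
Midori is living and takes 1/12.
Isamu is living and takes 1/12.

Akira 1/24; Daichi 1/12; Emiko 1/48; Isamu 1/12; Junko 1/48; Mariko 1/48; Midori 1/12; Noboru 1/48; Satoshi 1/4; Takeshi 1/24; Umeko 1/12; Yori 1/4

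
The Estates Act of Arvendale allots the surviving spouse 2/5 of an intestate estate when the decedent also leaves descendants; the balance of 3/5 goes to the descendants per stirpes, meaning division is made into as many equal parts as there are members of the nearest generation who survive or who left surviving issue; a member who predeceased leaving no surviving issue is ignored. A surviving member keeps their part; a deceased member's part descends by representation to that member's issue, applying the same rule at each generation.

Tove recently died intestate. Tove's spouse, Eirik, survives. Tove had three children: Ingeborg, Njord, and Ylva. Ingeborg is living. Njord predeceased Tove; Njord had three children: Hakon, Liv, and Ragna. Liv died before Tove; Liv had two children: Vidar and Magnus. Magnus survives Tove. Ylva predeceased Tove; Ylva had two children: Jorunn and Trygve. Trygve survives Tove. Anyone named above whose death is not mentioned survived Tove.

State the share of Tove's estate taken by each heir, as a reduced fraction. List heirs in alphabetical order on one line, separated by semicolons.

Eirik, as surviving spouse, takes 2/5.
The remaining 3/5 passes to Tove's descendants per stirpes.
The 3/5 is divided into 3 equal shares of 1/5 among Ingeborg, Njord, Ylva.
Ingeborg is living and takes 1/5.
Njord predeceased; the 1/5 allotted to Njord's branch passes to Njord's issue by representation.
The 1/5 is divided into 3 equal shares of 1/15 among Hakon, Liv, Ragna.
Hakon is living and takes 1/15.
Liv predeceased; the 1/15 allotted to Liv's branch passes to Liv's issue by representation.
The 1/15 is divided into 2 equal shares of 1/30 among Vidar, Magnus.
Vidar is living and takes 1/30.
Magnus is living and takes 1/30.
Ragna is living and takes 1/15.
Ylva predeceased; the 1/5 allotted to Ylva's branch passes to Ylva's issue by representation.
The 1/5 is divided into 2 equal shares of 1/10 among Jorunn, Trygve.
Jorunn is living and takes 1/10.
Trygve is living and takes 1/10.

Eirik 2/5; Hakon 1/15; Ingeborg 1/5; Jorunn 1/10; Magnus 1/30; Ragna 1/15; Trygve 1/10; Vidar 1/30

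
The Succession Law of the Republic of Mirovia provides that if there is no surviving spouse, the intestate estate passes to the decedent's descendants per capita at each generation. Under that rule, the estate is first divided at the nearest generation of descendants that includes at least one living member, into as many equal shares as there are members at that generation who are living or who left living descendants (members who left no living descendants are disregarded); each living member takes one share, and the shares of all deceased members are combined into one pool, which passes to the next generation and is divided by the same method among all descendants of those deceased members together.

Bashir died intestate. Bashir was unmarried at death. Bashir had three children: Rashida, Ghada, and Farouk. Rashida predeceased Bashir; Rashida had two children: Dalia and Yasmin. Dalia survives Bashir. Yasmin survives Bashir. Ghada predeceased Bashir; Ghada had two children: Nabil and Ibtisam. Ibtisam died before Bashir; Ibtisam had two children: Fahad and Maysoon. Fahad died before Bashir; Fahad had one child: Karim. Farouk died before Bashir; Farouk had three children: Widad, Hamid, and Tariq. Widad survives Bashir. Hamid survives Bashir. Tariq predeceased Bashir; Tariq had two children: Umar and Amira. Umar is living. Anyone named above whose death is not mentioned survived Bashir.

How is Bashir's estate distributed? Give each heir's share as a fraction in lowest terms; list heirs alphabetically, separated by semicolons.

There is no surviving spouse, so the entire estate passes to Bashir's descendants per capita at each generation.
No one at generation 1 (Rashida, Ghada, Farouk) is living; moving to the next generation.
At generation 2 (Dalia, Yasmin, Nabil, Ibtisam, Widad, Hamid, Tariq) there are 7 shares of (1)/7 = 1/7 each.
Living: Dalia, Yasmin, Nabil, Widad, and Hamid — each takes 1/7.
Deceased: Ibtisam and Tariq. Their combined 2/7 is pooled and carried to generation 3.
At generation 3 (Fahad, Maysoon, Umar, Amira) there are 4 shares of (2/7)/4 = 1/14 each.
Living: Maysoon, Umar, and Amira — each takes 1/14.
Deceased: Fahad. That 1/14 share is carried to generation 4.
At generation 4 (Karim) there are 1 shares of (1/14)/1 = 1/14 each.
Living: Karim — each takes 1/14.

Amira 1/14; Dalia 1/7; Hamid 1/7; Karim 1/14; Maysoon 1/14; Nabil 1/7; Umar 1/14; Widad 1/7; Yasmin 1/7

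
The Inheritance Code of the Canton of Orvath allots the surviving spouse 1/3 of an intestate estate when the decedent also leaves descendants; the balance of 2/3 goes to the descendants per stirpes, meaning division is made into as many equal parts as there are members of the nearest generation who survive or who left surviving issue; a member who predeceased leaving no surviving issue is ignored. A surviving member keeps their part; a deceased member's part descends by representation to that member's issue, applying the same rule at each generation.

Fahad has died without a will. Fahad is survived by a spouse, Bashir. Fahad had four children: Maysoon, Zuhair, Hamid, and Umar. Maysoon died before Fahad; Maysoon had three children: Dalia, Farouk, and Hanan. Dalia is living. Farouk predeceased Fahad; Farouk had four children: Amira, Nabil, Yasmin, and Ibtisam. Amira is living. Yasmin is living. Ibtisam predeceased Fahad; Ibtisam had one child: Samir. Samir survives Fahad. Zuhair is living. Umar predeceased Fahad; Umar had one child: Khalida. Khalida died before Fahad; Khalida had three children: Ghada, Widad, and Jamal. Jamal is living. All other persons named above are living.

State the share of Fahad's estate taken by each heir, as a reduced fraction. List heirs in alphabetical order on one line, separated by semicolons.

Bashir, as surviving spouse, takes 1/3.
The remaining 2/3 passes to Fahad's descendants per stirpes.
The 2/3 is divided into 4 equal shares of 1/6 among Maysoon, Zuhair, Hamid, Umar.
Maysoon predeceased; the 1/6 allotted to Maysoon's branch passes to Maysoon's issue by representation.
The 1/6 is divided into 3 equal shares of 1/18 among Dalia, Farouk, Hanan.
Dalia is living and takes 1/18.
Farouk predeceased; the 1/18 allotted to Farouk's branch passes to Farouk's issue by representation.
The 1/18 is divided into 4 equal shares of 1/72 among Amira, Nabil, Yasmin, Ibtisam.
Amira is living and takes 1/72.
Nabil is living and takes 1/72.
Yasmin is living and takes 1/72.
Ibtisam predeceased; the 1/72 allotted to Ibtisam's branch passes to Ibtisam's issue by representation.
Samir is the sole taker at this level and receives the full 1/72.
Hanan is living and takes 1/18.
Zuhair is living and takes 1/6.
Hamid is living and takes 1/6.
Umar predeceased; the 1/6 allotted to Umar's branch passes to Umar's issue by representation.
Khalida's line is the sole branch at this level, so the full 1/6 passes to Khalida's issue by representation.
The 1/6 is divided into 3 equal shares of 1/18 among Ghada, Widad, Jamal.
Ghada is living and takes 1/18.
Widad is living and takes 1/18.
Jamal is living and takes 1/18.

Amira 1/72; Bashir 1/3; Dalia 1/18; Ghada 1/18; Hamid 1/6; Hanan 1/18; Jamal 1/18; Nabil 1/72; Samir 1/72; Widad 1/18; Yasmin 1/72; Zuhair 1/6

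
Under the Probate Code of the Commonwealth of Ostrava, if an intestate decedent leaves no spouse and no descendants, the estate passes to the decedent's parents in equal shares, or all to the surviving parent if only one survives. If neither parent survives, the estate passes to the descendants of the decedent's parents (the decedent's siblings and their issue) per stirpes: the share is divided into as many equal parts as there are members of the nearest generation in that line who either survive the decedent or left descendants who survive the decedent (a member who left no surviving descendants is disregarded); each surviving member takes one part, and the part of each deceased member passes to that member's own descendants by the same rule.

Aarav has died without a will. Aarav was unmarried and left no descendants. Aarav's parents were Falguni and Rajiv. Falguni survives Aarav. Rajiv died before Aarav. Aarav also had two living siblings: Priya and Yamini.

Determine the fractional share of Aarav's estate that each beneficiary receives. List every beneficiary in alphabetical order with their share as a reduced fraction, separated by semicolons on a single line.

Falguni 1

Only one parent, Falguni, survives, so Falguni takes the entire estate. The siblings take nothing because a surviving parent has priority.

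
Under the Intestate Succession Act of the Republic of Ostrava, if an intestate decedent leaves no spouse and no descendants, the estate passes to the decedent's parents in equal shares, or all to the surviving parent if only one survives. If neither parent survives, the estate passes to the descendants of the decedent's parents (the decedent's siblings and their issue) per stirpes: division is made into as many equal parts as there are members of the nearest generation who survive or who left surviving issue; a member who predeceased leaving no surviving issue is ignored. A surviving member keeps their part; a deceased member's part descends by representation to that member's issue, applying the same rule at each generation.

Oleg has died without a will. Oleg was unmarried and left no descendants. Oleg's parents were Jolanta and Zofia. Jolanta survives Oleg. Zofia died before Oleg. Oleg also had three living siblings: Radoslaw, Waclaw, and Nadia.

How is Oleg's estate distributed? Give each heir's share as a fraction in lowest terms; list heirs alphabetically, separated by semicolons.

Only one parent, Jolanta, survives, so Jolanta takes the entire estate. The siblings take nothing because a surviving parent has priority.

Jolanta 1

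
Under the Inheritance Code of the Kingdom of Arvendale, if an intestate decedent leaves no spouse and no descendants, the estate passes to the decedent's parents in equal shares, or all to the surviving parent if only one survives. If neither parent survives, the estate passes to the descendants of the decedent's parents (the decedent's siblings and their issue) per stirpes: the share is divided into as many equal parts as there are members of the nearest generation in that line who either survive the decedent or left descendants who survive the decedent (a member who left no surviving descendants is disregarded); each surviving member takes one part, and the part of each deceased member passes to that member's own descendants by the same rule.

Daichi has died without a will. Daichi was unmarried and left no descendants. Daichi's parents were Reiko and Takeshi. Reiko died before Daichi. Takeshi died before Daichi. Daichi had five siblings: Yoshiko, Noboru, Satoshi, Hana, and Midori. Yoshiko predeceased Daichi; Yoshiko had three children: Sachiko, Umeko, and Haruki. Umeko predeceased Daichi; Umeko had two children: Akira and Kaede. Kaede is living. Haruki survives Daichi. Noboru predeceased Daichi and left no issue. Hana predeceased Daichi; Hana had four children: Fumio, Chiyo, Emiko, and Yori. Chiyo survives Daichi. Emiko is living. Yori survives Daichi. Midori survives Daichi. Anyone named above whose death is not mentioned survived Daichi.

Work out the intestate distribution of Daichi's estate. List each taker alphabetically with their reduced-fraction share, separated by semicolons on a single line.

Neither parent survives and there are no descendants, so the estate passes to Daichi's siblings and their issue per stirpes.
Noboru left no surviving issue, so that branch lapses and is disregarded.
The estate is divided into 4 equal shares of 1/4 among Yoshiko, Satoshi, Hana, Midori.
Yoshiko predeceased; the 1/4 allotted to Yoshiko's branch passes to Yoshiko's issue by representation.
The 1/4 is divided into 3 equal shares of 1/12 among Sachiko, Umeko, Haruki.
Sachiko is living and takes 1/12.
Umeko predeceased; the 1/12 allotted to Umeko's branch passes to Umeko's issue by representation.
The 1/12 is divided into 2 equal shares of 1/24 among Akira, Kaede.
Akira is living and takes 1/24.
Kaede is living and takes 1/24.
Haruki is living and takes 1/12.
Satoshi is living and takes 1/4.
Hana predeceased; the 1/4 allotted to Hana's branch passes to Hana's issue by representation.
The 1/4 is divided into 4 equal shares of 1/16 among Fumio, Chiyo, Emiko, Yori.
Fumio is living and takes 1/16.
Chiyo is living and takes 1/16.
Emiko is living and takes 1/16.
Yori is living and takes 1/16.
Midori is living and takes 1/4.

Akira 1/24; Chiyo 1/16; Emiko 1/16; Fumio 1/16; Haruki 1/12; Kaede 1/24; Midori 1/4; Sachiko 1/12; Satoshi 1/4; Yori 1/16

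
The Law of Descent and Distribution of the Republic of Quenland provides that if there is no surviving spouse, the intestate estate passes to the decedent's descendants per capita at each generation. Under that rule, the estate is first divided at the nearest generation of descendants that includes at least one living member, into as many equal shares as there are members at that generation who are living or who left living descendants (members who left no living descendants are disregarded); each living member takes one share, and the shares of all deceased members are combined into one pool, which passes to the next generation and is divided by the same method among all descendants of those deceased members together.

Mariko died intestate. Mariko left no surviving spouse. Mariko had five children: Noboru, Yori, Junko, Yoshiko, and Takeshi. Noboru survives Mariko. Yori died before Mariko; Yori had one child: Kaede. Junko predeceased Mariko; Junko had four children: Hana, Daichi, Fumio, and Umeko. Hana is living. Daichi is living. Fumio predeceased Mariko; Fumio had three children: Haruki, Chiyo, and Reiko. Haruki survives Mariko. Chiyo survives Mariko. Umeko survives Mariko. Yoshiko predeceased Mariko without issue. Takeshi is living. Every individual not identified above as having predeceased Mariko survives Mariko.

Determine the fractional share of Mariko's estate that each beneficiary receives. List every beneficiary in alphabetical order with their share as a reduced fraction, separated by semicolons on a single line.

Chiyo 1/30; Daichi 1/10; Hana 1/10; Haruki 1/30; Kaede 1/10; Noboru 1/4; Reiko 1/30; Takeshi 1/4; Umeko 1/10

There is no surviving spouse, so the entire estate passes to Mariko's descendants per capita at each generation.
At generation 1 (Noboru, Yori, Junko, Takeshi) there are 4 shares of (1)/4 = 1/4 each.
Living: Noboru and Takeshi — each takes 1/4.
Deceased: Yori and Junko. Their combined 1/2 is pooled and carried to generation 2.
At generation 2 (Kaede, Hana, Daichi, Fumio, Umeko) there are 5 shares of (1/2)/5 = 1/10 each.
Living: Kaede, Hana, Daichi, and Umeko — each takes 1/10.
Deceased: Fumio. That 1/10 share is carried to generation 3.
At generation 3 (Haruki, Chiyo, Reiko) there are 3 shares of (1/10)/3 = 1/30 each.
Living: Haruki, Chiyo, and Reiko — each takes 1/30.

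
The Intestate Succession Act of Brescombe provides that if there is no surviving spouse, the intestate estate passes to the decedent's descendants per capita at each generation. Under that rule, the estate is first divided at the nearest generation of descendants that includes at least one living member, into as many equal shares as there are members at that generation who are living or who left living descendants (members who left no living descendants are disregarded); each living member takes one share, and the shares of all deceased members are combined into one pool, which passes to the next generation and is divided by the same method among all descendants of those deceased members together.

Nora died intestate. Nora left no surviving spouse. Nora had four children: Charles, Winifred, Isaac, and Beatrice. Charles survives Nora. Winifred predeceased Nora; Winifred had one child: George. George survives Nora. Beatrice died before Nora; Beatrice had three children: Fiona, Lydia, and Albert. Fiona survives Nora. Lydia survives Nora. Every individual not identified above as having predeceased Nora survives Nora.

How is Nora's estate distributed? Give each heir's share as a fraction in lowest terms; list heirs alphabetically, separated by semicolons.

There is no surviving spouse, so the entire estate passes to Nora's descendants per capita at each generation.
At generation 1 (Charles, Winifred, Isaac, Beatrice) there are 4 shares of (1)/4 = 1/4 each.
Living: Charles and Isaac — each takes 1/4.
Deceased: Winifred and Beatrice. Their combined 1/2 is pooled and carried to generation 2.
At generation 2 (George, Fiona, Lydia, Albert) there are 4 shares of (1/2)/4 = 1/8 each.
Living: George, Fiona, Lydia, and Albert — each takes 1/8.

Albert 1/8; Charles 1/4; Fiona 1/8; George 1/8; Isaac 1/4; Lydia 1/8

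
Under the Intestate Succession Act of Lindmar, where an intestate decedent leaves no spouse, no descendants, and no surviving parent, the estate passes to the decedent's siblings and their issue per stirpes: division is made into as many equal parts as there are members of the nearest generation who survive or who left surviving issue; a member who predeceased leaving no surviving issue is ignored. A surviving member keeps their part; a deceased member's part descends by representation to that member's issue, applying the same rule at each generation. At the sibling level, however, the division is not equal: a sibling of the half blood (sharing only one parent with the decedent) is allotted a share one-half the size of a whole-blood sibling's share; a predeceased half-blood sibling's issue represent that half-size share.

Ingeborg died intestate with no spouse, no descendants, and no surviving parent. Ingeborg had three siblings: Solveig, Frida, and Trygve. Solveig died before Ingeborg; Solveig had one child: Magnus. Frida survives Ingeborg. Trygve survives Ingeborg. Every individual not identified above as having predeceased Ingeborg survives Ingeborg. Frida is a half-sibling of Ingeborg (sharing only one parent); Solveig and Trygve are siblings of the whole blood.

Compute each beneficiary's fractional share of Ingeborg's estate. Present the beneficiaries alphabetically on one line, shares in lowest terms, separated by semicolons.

Frida 1/5; Magnus 2/5; Trygve 2/5

No spouse, descendants, or parent survives, so the estate passes to Ingeborg's siblings per stirpes.
Half-blood siblings count for one-half the weight of whole-blood siblings at the initial division.
Dividing 1 in proportion to weights (total weight 5/2): Solveig (weight 1) → 2/5; Frida (weight 1/2) → 1/5; Trygve (weight 1) → 2/5.
Solveig predeceased; the 2/5 allotted to Solveig's branch passes to Solveig's issue by representation.
Magnus is the sole taker at this level and receives the full 2/5.
Frida is living and takes 1/5.
Trygve is living and takes 2/5.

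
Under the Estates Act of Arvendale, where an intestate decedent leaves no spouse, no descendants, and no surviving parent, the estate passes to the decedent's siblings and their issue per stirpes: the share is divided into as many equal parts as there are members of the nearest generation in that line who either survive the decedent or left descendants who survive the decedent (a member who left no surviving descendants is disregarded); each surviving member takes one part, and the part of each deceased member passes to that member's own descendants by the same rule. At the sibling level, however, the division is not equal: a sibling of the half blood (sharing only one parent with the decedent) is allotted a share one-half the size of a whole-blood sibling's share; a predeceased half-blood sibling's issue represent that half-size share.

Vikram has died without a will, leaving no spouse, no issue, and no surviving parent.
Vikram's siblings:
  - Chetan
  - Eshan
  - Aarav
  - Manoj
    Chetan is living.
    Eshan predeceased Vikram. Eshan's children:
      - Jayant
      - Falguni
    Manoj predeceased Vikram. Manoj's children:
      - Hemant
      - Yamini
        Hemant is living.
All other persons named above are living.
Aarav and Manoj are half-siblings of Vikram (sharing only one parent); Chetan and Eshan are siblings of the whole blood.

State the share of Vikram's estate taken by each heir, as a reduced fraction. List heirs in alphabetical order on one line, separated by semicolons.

Aarav 1/6; Chetan 1/3; Falguni 1/6; Hemant 1/12; Jayant 1/6; Yamini 1/12

No spouse, descendants, or parent survives, so the estate passes to Vikram's siblings per stirpes.
Half-blood siblings count for one-half the weight of whole-blood siblings at the initial division.
Dividing 1 in proportion to weights (total weight 3): Chetan (weight 1) → 1/3; Eshan (weight 1) → 1/3; Aarav (weight 1/2) → 1/6; Manoj (weight 1/2) → 1/6.
Chetan is living and takes 1/3.
Eshan predeceased; the 1/3 allotted to Eshan's branch passes to Eshan's issue by representation.
The 1/3 is divided into 2 equal shares of 1/6 among Jayant, Falguni.
Jayant is living and takes 1/6.
Falguni is living and takes 1/6.
Aarav is living and takes 1/6.
Manoj predeceased; the 1/6 allotted to Manoj's branch passes to Manoj's issue by representation.
The 1/6 is divided into 2 equal shares of 1/12 among Hemant, Yamini.
Hemant is living and takes 1/12.
Yamini is living and takes 1/12.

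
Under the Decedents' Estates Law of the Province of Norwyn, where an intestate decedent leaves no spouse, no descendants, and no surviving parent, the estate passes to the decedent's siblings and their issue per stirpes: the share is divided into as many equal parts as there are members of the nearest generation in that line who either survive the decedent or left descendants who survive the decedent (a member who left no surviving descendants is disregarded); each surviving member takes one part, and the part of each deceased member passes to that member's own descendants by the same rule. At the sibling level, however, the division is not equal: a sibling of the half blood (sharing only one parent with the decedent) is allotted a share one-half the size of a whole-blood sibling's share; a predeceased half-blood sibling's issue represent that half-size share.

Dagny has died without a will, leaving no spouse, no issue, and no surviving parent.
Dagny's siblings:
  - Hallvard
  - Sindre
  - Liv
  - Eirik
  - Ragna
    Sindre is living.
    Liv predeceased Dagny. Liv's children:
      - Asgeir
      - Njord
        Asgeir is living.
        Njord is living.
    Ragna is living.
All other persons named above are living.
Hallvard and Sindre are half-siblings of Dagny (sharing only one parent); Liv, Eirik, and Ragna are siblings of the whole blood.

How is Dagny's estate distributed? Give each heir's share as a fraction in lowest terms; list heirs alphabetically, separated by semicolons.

No spouse, descendants, or parent survives, so the estate passes to Dagny's siblings per stirpes.
Half-blood siblings count for one-half the weight of whole-blood siblings at the initial division.
Dividing 1 in proportion to weights (total weight 4): Hallvard (weight 1/2) → 1/8; Sindre (weight 1/2) → 1/8; Liv (weight 1) → 1/4; Eirik (weight 1) → 1/4; Ragna (weight 1) → 1/4.
Hallvard is living and takes 1/8.
Sindre is living and takes 1/8.
Liv predeceased; the 1/4 allotted to Liv's branch passes to Liv's issue by representation.
The 1/4 is divided into 2 equal shares of 1/8 among Asgeir, Njord.
Asgeir is living and takes 1/8.
Njord is living and takes 1/8.
Eirik is living and takes 1/4.
Ragna is living and takes 1/4.

Asgeir 1/8; Eirik 1/4; Hallvard 1/8; Njord 1/8; Ragna 1/4; Sindre 1/8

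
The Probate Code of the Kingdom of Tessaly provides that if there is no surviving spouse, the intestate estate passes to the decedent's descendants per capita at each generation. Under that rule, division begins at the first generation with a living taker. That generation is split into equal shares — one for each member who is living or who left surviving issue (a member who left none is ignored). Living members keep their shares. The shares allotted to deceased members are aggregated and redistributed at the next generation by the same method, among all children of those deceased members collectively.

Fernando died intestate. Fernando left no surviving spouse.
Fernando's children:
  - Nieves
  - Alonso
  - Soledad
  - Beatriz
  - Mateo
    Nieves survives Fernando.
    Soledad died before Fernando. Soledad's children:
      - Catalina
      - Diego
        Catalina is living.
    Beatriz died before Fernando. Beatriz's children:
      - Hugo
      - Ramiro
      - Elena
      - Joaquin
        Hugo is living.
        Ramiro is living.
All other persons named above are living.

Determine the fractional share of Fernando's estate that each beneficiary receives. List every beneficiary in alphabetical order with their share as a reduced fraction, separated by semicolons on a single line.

There is no surviving spouse, so the entire estate passes to Fernando's descendants per capita at each generation.
At generation 1 (Nieves, Alonso, Soledad, Beatriz, Mateo) there are 5 shares of (1)/5 = 1/5 each.
Living: Nieves, Alonso, and Mateo — each takes 1/5.
Deceased: Soledad and Beatriz. Their combined 2/5 is pooled and carried to generation 2.
At generation 2 (Catalina, Diego, Hugo, Ramiro, Elena, Joaquin) there are 6 shares of (2/5)/6 = 1/15 each.
Living: Catalina, Diego, Hugo, Ramiro, Elena, and Joaquin — each takes 1/15.

Alonso 1/5; Catalina 1/15; Diego 1/15; Elena 1/15; Hugo 1/15; Joaquin 1/15; Mateo 1/5; Nieves 1/5; Ramiro 1/15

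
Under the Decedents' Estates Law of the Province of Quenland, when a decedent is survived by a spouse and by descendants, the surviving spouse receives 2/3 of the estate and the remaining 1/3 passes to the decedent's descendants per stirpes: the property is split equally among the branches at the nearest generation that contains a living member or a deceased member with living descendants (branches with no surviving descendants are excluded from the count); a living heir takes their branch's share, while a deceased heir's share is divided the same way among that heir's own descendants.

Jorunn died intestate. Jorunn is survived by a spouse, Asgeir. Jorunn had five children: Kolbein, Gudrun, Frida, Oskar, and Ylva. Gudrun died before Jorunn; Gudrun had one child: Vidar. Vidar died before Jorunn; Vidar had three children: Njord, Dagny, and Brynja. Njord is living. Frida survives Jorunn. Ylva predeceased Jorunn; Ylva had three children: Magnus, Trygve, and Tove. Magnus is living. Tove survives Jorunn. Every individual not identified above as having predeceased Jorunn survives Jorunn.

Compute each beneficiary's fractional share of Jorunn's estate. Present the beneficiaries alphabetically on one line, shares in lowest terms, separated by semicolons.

Asgeir, as surviving spouse, takes 2/3.
The remaining 1/3 passes to Jorunn's descendants per stirpes.
The 1/3 is divided into 5 equal shares of 1/15 among Kolbein, Gudrun, Frida, Oskar, Ylva.
Kolbein is living and takes 1/15.
Gudrun predeceased; the 1/15 allotted to Gudrun's branch passes to Gudrun's issue by representation.
Vidar's line is the sole branch at this level, so the full 1/15 passes to Vidar's issue by representation.
The 1/15 is divided into 3 equal shares of 1/45 among Njord, Dagny, Brynja.
Njord is living and takes 1/45.
Dagny is living and takes 1/45.
Brynja is living and takes 1/45.
Frida is living and takes 1/15.
Oskar is living and takes 1/15.
Ylva predeceased; the 1/15 allotted to Ylva's branch passes to Ylva's issue by representation.
The 1/15 is divided into 3 equal shares of 1/45 among Magnus, Trygve, Tove.
Magnus is living and takes 1/45.
Trygve is living and takes 1/45.
Tove is living and takes 1/45.

Asgeir 2/3; Brynja 1/45; Dagny 1/45; Frida 1/15; Kolbein 1/15; Magnus 1/45; Njord 1/45; Oskar 1/15; Tove 1/45; Trygve 1/45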